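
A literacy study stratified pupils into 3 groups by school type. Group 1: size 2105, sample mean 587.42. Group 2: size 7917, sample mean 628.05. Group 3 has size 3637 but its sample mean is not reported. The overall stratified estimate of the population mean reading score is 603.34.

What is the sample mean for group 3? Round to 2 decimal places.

N = 2105 + 7917 + 3637 = 13659.
Overall total = μ·N = 603.34·13659 = 8241021.06.
Subtract the known strata: 2105·587.42 + 7917·628.05 = 6208790.95.
Remaining total for group 3: 8241021.06 − 6208790.95 = 2032230.11.
Divide by its size: 2032230.11 / 3637 = 558.7655... → 558.77.

558.77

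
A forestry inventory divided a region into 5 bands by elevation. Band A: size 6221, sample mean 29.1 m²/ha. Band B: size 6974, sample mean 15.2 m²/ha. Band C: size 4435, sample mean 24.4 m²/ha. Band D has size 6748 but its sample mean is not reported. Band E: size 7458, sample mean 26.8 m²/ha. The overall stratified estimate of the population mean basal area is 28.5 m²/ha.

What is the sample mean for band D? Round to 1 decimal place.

N = 6221 + 6974 + 4435 + 6748 + 7458 = 31836.
Overall total = μ·N = 28.5·31836 = 907326.
Subtract the known strata: 6221·29.1 + 6974·15.2 + 4435·24.4 + 7458·26.8 = 595124.3.
Remaining total for band D: 907326 − 595124.3 = 312201.7.
Divide by its size: 312201.7 / 6748 = 46.266... → 46.3.

46.3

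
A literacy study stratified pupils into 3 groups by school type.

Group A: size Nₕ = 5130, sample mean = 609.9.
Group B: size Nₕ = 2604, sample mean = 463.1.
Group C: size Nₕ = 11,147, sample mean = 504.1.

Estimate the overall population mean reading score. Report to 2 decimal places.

527.19

x̄_st = (Σ Nₕx̄ₕ) / (Σ Nₕ) = (5130·609.9 + 2604·463.1 + 11147·504.1) / 18881
= 9953902.1 / 18881 = 527.1915... → 527.19.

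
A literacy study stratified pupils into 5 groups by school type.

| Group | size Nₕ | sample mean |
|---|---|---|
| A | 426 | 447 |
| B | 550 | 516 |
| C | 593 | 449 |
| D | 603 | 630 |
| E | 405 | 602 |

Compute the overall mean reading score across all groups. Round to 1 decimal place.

N = 426 + 550 + 593 + 603 + 405 = 2577.
Weight each subgroup mean by Nₕ/N and sum.
Σ Nₕx̄ₕ = 426·447 + 550·516 + 593·449 + 603·630 + 405·602 = 190422 + 283800 + 266257 + 379890 + 243810 = 1364179.
Divide by N: 1364179 / 2577 = 529.367... → 529.4.

529.4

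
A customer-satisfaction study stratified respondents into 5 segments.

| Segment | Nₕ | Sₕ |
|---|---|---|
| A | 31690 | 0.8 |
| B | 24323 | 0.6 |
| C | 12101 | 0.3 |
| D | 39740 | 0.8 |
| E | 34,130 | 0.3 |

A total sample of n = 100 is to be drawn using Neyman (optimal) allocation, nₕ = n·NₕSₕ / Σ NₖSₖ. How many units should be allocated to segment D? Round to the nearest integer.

A: NₕSₕ = 31690·0.8 = 25352
B: NₕSₕ = 24323·0.6 = 14593.8
C: NₕSₕ = 12101·0.3 = 3630.3
D: NₕSₕ = 39740·0.8 = 31792
E: NₕSₕ = 34130·0.3 = 10239
Σ NₕSₕ = 85607.1.
n_D = 100·31792/85607.1 = 37.137... → 37.

37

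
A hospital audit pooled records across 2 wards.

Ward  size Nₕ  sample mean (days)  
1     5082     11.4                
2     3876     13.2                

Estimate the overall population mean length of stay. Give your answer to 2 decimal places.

N = 5082 + 3876 = 8958.
Weight each subgroup mean by Nₕ/N and sum.
Σ Nₕx̄ₕ = 5082·11.4 + 3876·13.2 = 57934.8 + 51163.2 = 109098.
Divide by N: 109098 / 8958 = 12.1788... → 12.18.

12.18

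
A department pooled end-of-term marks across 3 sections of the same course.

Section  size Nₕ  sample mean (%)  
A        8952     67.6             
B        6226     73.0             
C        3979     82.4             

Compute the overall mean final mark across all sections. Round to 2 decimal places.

72.43

N = 19157; weights Wₕ = Nₕ/N = (0.4673, 0.3250, 0.2077).
x̄_st = Σ Wₕ·x̄ₕ = 0.4673·67.6 + 0.3250·73.0 + 0.2077·82.4 ≈ 72.4290...
→ 72.43.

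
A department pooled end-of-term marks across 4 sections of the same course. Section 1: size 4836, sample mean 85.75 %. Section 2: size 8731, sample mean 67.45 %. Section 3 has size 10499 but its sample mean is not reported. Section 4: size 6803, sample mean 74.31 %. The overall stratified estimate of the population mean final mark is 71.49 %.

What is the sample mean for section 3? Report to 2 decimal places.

66.45

N = 4836 + 8731 + 10499 + 6803 = 30869.
Overall total = μ·N = 71.49·30869 = 2206824.81.
Subtract the known strata: 4836·85.75 + 8731·67.45 + 6803·74.31 = 1509123.88.
Remaining total for section 3: 2206824.81 − 1509123.88 = 697700.93.
Divide by its size: 697700.93 / 10499 = 66.4540... → 66.45.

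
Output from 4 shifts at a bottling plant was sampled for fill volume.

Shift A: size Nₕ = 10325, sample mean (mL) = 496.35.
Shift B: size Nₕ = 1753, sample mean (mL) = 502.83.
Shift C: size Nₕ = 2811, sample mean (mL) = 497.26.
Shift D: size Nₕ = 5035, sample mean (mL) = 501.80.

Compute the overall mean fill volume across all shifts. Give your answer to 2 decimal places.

N = 10325 + 1753 + 2811 + 5035 = 19924.
The stratified mean weights each stratum mean by its population share Nₕ/N.
Σ Nₕx̄ₕ = 10325·496.35 + 1753·502.83 + 2811·497.26 + 5035·501.80 = 5124813.75 + 881460.99 + 1397797.86 + 2526563 = 9930635.6.
Divide by N: 9930635.6 / 19924 = 498.4258... → 498.43.

498.43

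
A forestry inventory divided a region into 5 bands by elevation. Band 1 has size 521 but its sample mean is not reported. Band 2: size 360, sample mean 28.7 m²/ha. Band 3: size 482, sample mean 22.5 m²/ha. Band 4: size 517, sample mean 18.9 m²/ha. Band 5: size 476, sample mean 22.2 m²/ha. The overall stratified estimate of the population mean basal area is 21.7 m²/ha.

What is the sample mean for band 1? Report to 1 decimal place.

18.4

Σ Nₕx̄ₕ = N·μ, so 521·x̄_1 = 2356·21.7 − (360·28.7 + 482·22.5 + 517·18.9 + 476·22.2).
= 51125.2 − 41515.5 = 9609.7.
x̄_1 = 9609.7 / 521 = 18.445... → 18.4.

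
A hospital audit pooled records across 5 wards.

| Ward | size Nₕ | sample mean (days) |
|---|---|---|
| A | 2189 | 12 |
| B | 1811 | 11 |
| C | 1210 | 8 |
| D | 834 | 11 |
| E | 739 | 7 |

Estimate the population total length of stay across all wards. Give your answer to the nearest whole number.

70216

Estimate total by summing Nₕ·x̄ₕ over strata.
2189·12 + 1811·11 + 1210·8 + 834·11 + 739·7 = 26268 + 19921 + 9680 + 9174 + 5173 = 70216.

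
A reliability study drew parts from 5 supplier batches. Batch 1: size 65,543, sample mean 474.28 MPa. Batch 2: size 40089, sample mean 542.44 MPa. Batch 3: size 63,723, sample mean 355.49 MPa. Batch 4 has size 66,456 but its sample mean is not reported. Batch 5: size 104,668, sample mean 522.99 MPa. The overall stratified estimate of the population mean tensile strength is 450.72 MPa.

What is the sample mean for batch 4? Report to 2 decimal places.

349.64

N = 65543 + 40089 + 63723 + 66456 + 104668 = 340479.
Overall total = μ·N = 450.72·340479 = 153460694.88.
Subtract the known strata: 65543·474.28 + 40089·542.44 + 63723·355.49 + 104668·522.99 = 130224817.79.
Remaining total for batch 4: 153460694.88 − 130224817.79 = 23235877.09.
Divide by its size: 23235877.09 / 66456 = 349.6430... → 349.64.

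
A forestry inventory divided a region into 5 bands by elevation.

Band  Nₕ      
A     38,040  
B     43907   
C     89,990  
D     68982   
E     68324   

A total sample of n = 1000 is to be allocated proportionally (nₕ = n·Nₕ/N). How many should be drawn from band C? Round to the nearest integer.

N = 38040 + 43907 + 89990 + 68982 + 68324 = 309243.
n_C = 1000·89990/309243 = 291.001... → 291.

291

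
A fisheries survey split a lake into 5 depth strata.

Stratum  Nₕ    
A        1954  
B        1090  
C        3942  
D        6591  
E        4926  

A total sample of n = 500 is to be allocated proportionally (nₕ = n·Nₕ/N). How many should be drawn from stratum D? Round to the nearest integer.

178

Share of stratum D = 6591/18503 = 0.35621.
Allocate 500 × 0.35621 = 178.106... → 178.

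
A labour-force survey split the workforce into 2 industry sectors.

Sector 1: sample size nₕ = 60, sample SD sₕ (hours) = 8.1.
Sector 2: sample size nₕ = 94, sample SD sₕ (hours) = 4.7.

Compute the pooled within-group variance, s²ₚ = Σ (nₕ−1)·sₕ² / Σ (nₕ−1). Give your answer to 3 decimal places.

Degrees of freedom: 59 + 93 = 152.
Σ(nₕ−1)sₕ² = 59·65.61 + 93·22.09 = 5925.36.
s²ₚ = 5925.36 / 152 = 38.98263... → 38.983.

38.983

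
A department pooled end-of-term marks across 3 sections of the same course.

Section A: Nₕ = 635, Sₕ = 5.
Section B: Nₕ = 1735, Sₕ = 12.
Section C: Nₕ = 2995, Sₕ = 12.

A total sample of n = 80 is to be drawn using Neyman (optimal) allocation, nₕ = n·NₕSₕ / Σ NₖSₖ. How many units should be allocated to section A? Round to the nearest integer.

4

A: NₕSₕ = 635·5 = 3175
B: NₕSₕ = 1735·12 = 20820
C: NₕSₕ = 2995·12 = 35940
Σ NₕSₕ = 59935.
n_A = 80·3175/59935 = 4.238... → 4.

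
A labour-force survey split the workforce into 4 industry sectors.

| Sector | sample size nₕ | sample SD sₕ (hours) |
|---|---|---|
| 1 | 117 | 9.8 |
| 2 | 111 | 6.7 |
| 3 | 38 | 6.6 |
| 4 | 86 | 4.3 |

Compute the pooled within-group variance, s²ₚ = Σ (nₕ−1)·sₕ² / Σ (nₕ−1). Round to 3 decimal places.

1: (117−1)·9.8² = 116·96.04 = 11140.64
2: (111−1)·6.7² = 110·44.89 = 4937.9
3: (38−1)·6.6² = 37·43.56 = 1611.72
4: (86−1)·4.3² = 85·18.49 = 1571.65
Numerator = 19261.91; denominator = Σ(nₕ−1) = 348.
s²ₚ = 19261.91/348 = 55.35032... → 55.350.

55.350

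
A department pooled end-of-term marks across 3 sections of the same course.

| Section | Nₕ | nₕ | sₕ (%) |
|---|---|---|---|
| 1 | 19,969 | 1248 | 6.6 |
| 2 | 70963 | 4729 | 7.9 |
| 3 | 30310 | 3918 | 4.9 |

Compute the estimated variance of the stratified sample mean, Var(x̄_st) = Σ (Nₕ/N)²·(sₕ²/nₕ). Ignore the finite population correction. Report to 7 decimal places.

0.0058509

N = 121242. Term for each stratum: Wₕ²sₕ²/nₕ.
Var(x̄_st) = 0.0009468468 + 0.0045210845 + 0.0003829953 = 0.0058509266 → 0.0058509.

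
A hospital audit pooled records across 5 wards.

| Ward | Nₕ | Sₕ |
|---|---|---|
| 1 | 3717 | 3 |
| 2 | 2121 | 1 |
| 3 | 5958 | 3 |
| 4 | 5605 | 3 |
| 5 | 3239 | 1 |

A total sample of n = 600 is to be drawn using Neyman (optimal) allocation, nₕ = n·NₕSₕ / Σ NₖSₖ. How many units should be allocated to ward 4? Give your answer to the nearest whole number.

Σ NₕSₕ = 3717·3 + 2121·1 + 5958·3 + 5605·3 + 3239·1 = 51200.
Share for 4: 16815/51200 = 0.32842.
n_4 = 600 × 0.32842 = 197.051... → 197.

197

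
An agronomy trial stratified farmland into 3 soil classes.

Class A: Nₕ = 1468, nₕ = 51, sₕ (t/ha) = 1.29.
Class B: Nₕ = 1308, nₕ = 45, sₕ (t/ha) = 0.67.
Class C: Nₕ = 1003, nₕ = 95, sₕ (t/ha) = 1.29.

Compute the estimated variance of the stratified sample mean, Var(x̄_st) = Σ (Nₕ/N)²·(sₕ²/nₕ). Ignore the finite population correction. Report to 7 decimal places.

0.0073529

N = 3779. Term for each stratum: Wₕ²sₕ²/nₕ.
Var(x̄_st) = 0.0049238813 + 0.0011950850 + 0.0012339680 = 0.0073529343 → 0.0073529.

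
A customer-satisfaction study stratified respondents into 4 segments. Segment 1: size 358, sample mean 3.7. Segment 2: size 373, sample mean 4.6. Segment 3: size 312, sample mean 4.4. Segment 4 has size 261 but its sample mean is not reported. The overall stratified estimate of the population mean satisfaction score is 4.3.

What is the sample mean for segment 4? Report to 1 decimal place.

Σ Nₕx̄ₕ = N·μ, so 261·x̄_4 = 1304·4.3 − (358·3.7 + 373·4.6 + 312·4.4).
= 5607.2 − 4413.2 = 1194.
x̄_4 = 1194 / 261 = 4.575... → 4.6.

4.6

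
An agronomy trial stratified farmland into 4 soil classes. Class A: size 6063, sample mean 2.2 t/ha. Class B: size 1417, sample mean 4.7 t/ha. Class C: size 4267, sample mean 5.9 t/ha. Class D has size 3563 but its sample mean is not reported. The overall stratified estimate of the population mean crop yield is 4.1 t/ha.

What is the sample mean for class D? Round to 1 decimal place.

N = 6063 + 1417 + 4267 + 3563 = 15310.
Overall total = μ·N = 4.1·15310 = 62771.
Subtract the known strata: 6063·2.2 + 1417·4.7 + 4267·5.9 = 45173.8.
Remaining total for class D: 62771 − 45173.8 = 17597.2.
Divide by its size: 17597.2 / 3563 = 4.939... → 4.9.

4.9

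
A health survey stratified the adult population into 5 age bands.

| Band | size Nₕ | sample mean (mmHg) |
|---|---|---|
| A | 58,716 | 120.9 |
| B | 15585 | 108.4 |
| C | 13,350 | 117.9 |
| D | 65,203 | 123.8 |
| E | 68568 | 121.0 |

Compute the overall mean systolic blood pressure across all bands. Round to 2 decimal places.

x̄_st = (Σ Nₕx̄ₕ) / (Σ Nₕ) = (58716·120.9 + 15585·108.4 + 13350·117.9 + 65203·123.8 + 68568·121.0) / 221422
= 26731002.8 / 221422 = 120.7242... → 120.72.

120.72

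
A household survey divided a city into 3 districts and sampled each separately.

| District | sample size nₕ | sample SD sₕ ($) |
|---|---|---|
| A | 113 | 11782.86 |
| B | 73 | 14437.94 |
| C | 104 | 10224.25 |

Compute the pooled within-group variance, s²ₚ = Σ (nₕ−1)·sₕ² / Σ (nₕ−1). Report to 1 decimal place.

Degrees of freedom: 112 + 72 + 103 = 287.
Σ(nₕ−1)sₕ² = 112·138835789.7796 + 72·208454111.4436 + 103·104535288.0625 = 41325439149.6919.
s²ₚ = 41325439149.6919 / 287 = 143991077.177... → 143991077.2.

143991077.2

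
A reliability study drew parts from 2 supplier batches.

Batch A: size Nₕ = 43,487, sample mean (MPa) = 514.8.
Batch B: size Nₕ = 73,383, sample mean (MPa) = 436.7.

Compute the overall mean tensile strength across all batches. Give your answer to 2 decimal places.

N = 43487 + 73383 = 116870.
The stratified mean weights each stratum mean by its population share Nₕ/N.
Σ Nₕx̄ₕ = 43487·514.8 + 73383·436.7 = 22387107.6 + 32046356.1 = 54433463.7.
Divide by N: 54433463.7 / 116870 = 465.7608... → 465.76.

465.76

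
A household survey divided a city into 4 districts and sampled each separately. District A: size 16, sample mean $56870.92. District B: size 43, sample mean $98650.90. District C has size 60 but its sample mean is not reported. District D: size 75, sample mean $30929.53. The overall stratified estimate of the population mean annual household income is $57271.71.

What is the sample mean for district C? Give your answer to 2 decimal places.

60651.23

N = 16 + 43 + 60 + 75 = 194.
Overall total = μ·N = 57271.71·194 = 11110711.74.
Subtract the known strata: 16·56870.92 + 43·98650.90 + 75·30929.53 = 7471638.17.
Remaining total for district C: 11110711.74 − 7471638.17 = 3639073.57.
Divide by its size: 3639073.57 / 60 = 60651.2262... → 60651.23.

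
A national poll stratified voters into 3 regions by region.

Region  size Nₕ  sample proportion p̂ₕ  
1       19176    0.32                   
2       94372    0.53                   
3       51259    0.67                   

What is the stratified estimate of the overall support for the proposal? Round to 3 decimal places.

Wₕ = Nₕ/N with N = 164807: 0.1164, 0.5726, 0.3110.
p̂_st = 0.1164·0.32 + 0.5726·0.53 + 0.3110·0.67 ≈ 0.54911... → 0.549.

0.549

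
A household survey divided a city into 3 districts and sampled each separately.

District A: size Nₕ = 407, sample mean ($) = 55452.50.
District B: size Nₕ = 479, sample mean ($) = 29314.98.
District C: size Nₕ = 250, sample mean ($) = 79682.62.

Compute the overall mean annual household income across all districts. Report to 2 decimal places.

49763.82

N = 1136; weights Wₕ = Nₕ/N = (0.3583, 0.4217, 0.2201).
x̄_st = Σ Wₕ·x̄ₕ = 0.3583·55452.50 + 0.4217·29314.98 + 0.2201·79682.62 ≈ 49763.8186...
→ 49763.82.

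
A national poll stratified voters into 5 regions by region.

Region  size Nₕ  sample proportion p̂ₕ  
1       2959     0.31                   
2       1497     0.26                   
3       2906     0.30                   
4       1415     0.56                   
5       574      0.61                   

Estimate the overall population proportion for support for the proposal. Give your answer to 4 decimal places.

0.3551

N = 2959 + 1497 + 2906 + 1415 + 574 = 9351.
Overall proportion = Σ (Nₕ/N)·p̂ₕ.
Σ Nₕp̂ₕ = 917.29 + 389.22 + 871.8 + 792.4 + 350.14 = 3320.85.
3320.85 / 9351 = 0.355133... → 0.3551.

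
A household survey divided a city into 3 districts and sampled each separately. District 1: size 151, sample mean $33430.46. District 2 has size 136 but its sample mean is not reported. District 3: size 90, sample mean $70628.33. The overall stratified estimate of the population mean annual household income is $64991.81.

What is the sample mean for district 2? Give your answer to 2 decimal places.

96304.14

N = 151 + 136 + 90 = 377.
Overall total = μ·N = 64991.81·377 = 24501912.37.
Subtract the known strata: 151·33430.46 + 90·70628.33 = 11404549.16.
Remaining total for district 2: 24501912.37 − 11404549.16 = 13097363.21.
Divide by its size: 13097363.21 / 136 = 96304.1413... → 96304.14.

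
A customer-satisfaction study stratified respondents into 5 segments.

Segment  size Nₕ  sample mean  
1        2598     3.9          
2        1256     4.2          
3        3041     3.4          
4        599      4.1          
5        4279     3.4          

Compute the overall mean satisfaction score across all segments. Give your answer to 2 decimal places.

x̄_st = (Σ Nₕx̄ₕ) / (Σ Nₕ) = (2598·3.9 + 1256·4.2 + 3041·3.4 + 599·4.1 + 4279·3.4) / 11773
= 42751.3 / 11773 = 3.6313... → 3.63.

3.63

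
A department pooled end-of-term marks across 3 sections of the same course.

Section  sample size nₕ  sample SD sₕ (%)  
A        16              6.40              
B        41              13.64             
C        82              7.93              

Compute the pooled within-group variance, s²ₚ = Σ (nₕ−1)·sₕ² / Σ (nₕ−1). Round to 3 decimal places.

96.692

A: (16−1)·6.40² = 15·40.96 = 614.4
B: (41−1)·13.64² = 40·186.0496 = 7441.984
C: (82−1)·7.93² = 81·62.8849 = 5093.6769
Numerator = 13150.0609; denominator = Σ(nₕ−1) = 136.
s²ₚ = 13150.0609/136 = 96.69162... → 96.692.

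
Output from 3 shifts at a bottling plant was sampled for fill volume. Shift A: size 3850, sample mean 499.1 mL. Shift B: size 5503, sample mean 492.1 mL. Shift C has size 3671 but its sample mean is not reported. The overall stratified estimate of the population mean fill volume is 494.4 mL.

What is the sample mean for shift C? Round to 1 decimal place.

N = 3850 + 5503 + 3671 = 13024.
Overall total = μ·N = 494.4·13024 = 6439065.6.
Subtract the known strata: 3850·499.1 + 5503·492.1 = 4629561.3.
Remaining total for shift C: 6439065.6 − 4629561.3 = 1809504.3.
Divide by its size: 1809504.3 / 3671 = 492.919... → 492.9.

492.9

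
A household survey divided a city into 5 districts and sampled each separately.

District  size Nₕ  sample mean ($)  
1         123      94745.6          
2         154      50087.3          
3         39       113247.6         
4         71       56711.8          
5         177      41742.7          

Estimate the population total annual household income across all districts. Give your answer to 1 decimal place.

Estimate total by summing Nₕ·x̄ₕ over strata.
123·94745.6 + 154·50087.3 + 39·113247.6 + 71·56711.8 + 177·41742.7 = 11653708.8 + 7713444.2 + 4416656.4 + 4026537.8 + 7388457.9 = 35198805.1.

35198805.1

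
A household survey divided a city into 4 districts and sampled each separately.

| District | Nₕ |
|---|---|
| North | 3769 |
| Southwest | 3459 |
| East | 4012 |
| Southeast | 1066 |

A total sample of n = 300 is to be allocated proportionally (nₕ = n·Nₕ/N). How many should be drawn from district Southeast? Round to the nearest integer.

Share of district Southeast = 1066/12306 = 0.08662.
Allocate 300 × 0.08662 = 25.987... → 26.

26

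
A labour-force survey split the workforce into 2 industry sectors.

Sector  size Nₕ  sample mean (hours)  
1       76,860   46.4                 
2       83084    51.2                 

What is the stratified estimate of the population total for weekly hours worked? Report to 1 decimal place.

1: 76860·46.4 = 3566304
2: 83084·51.2 = 4253900.8
τ̂ = Σ Nₕx̄ₕ = 7820204.8.

7820204.8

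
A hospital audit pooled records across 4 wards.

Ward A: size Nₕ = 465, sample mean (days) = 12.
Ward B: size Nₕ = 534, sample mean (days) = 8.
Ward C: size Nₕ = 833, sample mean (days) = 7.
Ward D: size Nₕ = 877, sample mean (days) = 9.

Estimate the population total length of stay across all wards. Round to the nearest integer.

A: 465·12 = 5580
B: 534·8 = 4272
C: 833·7 = 5831
D: 877·9 = 7893
τ̂ = Σ Nₕx̄ₕ = 23576.

23576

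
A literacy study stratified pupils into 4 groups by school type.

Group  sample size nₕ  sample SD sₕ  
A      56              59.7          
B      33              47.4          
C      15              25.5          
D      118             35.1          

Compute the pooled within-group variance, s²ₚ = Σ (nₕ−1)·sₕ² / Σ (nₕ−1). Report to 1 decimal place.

1932.0

A: (56−1)·59.7² = 55·3564.09 = 196024.95
B: (33−1)·47.4² = 32·2246.76 = 71896.32
C: (15−1)·25.5² = 14·650.25 = 9103.5
D: (118−1)·35.1² = 117·1232.01 = 144145.17
Numerator = 421169.94; denominator = Σ(nₕ−1) = 218.
s²ₚ = 421169.94/218 = 1931.972... → 1932.0.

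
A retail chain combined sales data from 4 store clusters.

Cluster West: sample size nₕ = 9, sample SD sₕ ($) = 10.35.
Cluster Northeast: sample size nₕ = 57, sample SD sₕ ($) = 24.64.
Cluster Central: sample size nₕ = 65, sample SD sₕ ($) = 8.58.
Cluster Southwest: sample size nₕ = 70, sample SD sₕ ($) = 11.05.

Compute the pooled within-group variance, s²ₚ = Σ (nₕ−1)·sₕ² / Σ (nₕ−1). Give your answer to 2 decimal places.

West: (9−1)·10.35² = 8·107.1225 = 856.98
Northeast: (57−1)·24.64² = 56·607.1296 = 33999.2576
Central: (65−1)·8.58² = 64·73.6164 = 4711.4496
Southwest: (70−1)·11.05² = 69·122.1025 = 8425.0725
Numerator = 47992.7597; denominator = Σ(nₕ−1) = 197.
s²ₚ = 47992.7597/197 = 243.6181... → 243.62.

243.62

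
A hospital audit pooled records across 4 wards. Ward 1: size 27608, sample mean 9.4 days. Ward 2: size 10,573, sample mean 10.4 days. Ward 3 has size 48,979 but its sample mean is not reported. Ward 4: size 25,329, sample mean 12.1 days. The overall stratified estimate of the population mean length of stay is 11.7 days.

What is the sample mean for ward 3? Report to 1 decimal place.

13.1

N = 27608 + 10573 + 48979 + 25329 = 112489.
Overall total = μ·N = 11.7·112489 = 1316121.3.
Subtract the known strata: 27608·9.4 + 10573·10.4 + 25329·12.1 = 675955.3.
Remaining total for ward 3: 1316121.3 − 675955.3 = 640166.
Divide by its size: 640166 / 48979 = 13.070... → 13.1.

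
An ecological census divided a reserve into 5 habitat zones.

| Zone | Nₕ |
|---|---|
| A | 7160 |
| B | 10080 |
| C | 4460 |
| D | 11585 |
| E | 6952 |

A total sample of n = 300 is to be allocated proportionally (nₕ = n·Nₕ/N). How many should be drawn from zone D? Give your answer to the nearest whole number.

86

N = 7160 + 10080 + 4460 + 11585 + 6952 = 40237.
n_D = 300·11585/40237 = 86.376... → 86.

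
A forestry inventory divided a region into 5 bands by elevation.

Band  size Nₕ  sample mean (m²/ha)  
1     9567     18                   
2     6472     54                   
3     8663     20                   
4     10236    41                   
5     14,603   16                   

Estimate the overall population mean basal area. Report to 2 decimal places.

N = 49541; weights Wₕ = Nₕ/N = (0.1931, 0.1306, 0.1749, 0.2066, 0.2948).
x̄_st = Σ Wₕ·x̄ₕ = 0.1931·18 + 0.1306·54 + 0.1749·20 + 0.2066·41 + 0.2948·16 ≈ 27.2154...
→ 27.22.

27.22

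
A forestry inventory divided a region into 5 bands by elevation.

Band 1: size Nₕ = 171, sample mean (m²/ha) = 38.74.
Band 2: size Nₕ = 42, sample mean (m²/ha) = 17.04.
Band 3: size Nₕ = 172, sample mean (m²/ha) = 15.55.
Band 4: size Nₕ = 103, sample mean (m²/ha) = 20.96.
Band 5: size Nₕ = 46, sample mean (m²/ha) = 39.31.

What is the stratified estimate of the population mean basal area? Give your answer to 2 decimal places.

N = 534; weights Wₕ = Nₕ/N = (0.3202, 0.0787, 0.3221, 0.1929, 0.0861).
x̄_st = Σ Wₕ·x̄ₕ = 0.3202·38.74 + 0.0787·17.04 + 0.3221·15.55 + 0.1929·20.96 + 0.0861·39.31 ≈ 26.1834...
→ 26.18.

26.18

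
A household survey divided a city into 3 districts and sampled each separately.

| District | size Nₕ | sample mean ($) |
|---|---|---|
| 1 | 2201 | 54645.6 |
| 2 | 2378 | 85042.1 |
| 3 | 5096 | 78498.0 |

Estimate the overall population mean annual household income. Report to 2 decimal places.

74680.20

N = 2201 + 2378 + 5096 = 9675.
Overall mean = Σ (Nₕ/N)·x̄ₕ — weight by population share, not a simple average.
Σ Nₕx̄ₕ = 2201·54645.6 + 2378·85042.1 + 5096·78498.0 = 120274965.6 + 202230113.8 + 400025808 = 722530887.4.
Divide by N: 722530887.4 / 9675 = 74680.1951... → 74680.20.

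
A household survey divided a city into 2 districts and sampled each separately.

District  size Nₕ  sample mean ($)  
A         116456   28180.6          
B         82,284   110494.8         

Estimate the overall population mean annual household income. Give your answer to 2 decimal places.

62261.01

x̄_st = (Σ Nₕx̄ₕ) / (Σ Nₕ) = (116456·28180.6 + 82284·110494.8) / 198740
= 12373754076.8 / 198740 = 62261.0148... → 62261.01.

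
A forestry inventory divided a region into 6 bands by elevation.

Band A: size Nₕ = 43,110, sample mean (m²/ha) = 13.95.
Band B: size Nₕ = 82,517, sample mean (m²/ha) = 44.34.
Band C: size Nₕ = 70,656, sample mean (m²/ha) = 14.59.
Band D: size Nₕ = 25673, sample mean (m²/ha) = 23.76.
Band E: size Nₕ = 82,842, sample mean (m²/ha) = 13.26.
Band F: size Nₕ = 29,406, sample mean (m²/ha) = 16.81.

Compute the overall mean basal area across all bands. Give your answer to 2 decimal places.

N = 43110 + 82517 + 70656 + 25673 + 82842 + 29406 = 334204.
The stratified mean weights each stratum mean by its population share Nₕ/N.
Σ Nₕx̄ₕ = 43110·13.95 + 82517·44.34 + 70656·14.59 + 25673·23.76 + 82842·13.26 + 29406·16.81 = 601384.5 + 3658803.78 + 1030871.04 + 609990.48 + 1098484.92 + 494314.86 = 7493849.58.
Divide by N: 7493849.58 / 334204 = 22.4230... → 22.42.

22.42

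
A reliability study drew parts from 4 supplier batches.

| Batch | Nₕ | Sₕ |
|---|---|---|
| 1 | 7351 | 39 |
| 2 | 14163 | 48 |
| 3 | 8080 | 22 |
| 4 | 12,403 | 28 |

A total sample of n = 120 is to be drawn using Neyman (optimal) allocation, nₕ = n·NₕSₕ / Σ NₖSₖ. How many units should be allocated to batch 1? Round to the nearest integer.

23

Σ NₕSₕ = 7351·39 + 14163·48 + 8080·22 + 12403·28 = 1491557.
Share for 1: 286689/1491557 = 0.19221.
n_1 = 120 × 0.19221 = 23.065... → 23.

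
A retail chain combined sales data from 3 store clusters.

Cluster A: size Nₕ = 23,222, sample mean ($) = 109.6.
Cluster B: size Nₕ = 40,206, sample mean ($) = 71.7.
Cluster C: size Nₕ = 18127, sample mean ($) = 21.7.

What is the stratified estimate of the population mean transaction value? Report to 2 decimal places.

N = 81555; weights Wₕ = Nₕ/N = (0.2847, 0.4930, 0.2223).
x̄_st = Σ Wₕ·x̄ₕ = 0.2847·109.6 + 0.4930·71.7 + 0.2223·21.7 ≈ 71.3783...
→ 71.38.

71.38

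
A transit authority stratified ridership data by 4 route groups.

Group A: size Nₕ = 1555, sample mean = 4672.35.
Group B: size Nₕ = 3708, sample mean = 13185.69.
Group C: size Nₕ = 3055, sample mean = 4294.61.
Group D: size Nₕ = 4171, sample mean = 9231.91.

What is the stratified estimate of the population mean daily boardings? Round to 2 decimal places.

N = 12489; weights Wₕ = Nₕ/N = (0.1245, 0.2969, 0.2446, 0.3340).
x̄_st = Σ Wₕ·x̄ₕ = 0.1245·4672.35 + 0.2969·13185.69 + 0.2446·4294.61 + 0.3340·9231.91 ≈ 8630.3445...
→ 8630.34.

8630.34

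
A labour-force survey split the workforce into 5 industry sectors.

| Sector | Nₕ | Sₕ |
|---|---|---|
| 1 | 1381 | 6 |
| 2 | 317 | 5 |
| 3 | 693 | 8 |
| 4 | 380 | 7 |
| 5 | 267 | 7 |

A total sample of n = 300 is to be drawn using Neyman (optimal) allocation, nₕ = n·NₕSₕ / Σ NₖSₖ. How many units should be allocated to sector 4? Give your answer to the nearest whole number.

40

1: NₕSₕ = 1381·6 = 8286
2: NₕSₕ = 317·5 = 1585
3: NₕSₕ = 693·8 = 5544
4: NₕSₕ = 380·7 = 2660
5: NₕSₕ = 267·7 = 1869
Σ NₕSₕ = 19944.
n_4 = 300·2660/19944 = 40.012... → 40.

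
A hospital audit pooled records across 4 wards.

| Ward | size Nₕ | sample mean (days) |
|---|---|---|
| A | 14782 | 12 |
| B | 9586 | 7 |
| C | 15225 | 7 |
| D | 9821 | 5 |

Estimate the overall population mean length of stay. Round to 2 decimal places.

x̄_st = (Σ Nₕx̄ₕ) / (Σ Nₕ) = (14782·12 + 9586·7 + 15225·7 + 9821·5) / 49414
= 400166 / 49414 = 8.0982... → 8.10.

8.10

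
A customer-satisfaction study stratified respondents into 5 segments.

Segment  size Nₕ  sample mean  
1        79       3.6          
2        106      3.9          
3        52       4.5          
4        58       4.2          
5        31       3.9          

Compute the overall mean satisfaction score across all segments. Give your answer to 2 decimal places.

3.98

x̄_st = (Σ Nₕx̄ₕ) / (Σ Nₕ) = (79·3.6 + 106·3.9 + 52·4.5 + 58·4.2 + 31·3.9) / 326
= 1296.3 / 326 = 3.9764... → 3.98.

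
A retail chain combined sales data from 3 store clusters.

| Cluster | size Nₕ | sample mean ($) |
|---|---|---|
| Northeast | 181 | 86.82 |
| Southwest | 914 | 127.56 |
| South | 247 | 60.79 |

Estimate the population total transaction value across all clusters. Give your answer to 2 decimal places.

Population total = Σ Nₕ·x̄ₕ (each stratum's size times its mean).
181·86.82 + 914·127.56 + 247·60.79 = 15714.42 + 116589.84 + 15015.13 = 147319.39.

147319.39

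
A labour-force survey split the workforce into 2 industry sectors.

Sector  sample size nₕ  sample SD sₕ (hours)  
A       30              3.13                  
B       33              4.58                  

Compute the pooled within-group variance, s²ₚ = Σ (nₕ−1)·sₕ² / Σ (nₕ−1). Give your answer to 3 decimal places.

A: (30−1)·3.13² = 29·9.7969 = 284.1101
B: (33−1)·4.58² = 32·20.9764 = 671.2448
Numerator = 955.3549; denominator = Σ(nₕ−1) = 61.
s²ₚ = 955.3549/61 = 15.66156... → 15.662.

15.662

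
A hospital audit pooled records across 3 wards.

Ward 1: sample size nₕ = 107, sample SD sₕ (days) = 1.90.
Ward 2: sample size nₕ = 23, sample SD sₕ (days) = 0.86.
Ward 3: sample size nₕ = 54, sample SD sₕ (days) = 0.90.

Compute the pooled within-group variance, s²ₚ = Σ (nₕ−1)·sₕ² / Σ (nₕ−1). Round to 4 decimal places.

Degrees of freedom: 106 + 22 + 53 = 181.
Σ(nₕ−1)sₕ² = 106·3.61 + 22·0.7396 + 53·0.81 = 441.8612.
s²ₚ = 441.8612 / 181 = 2.441222... → 2.4412.

2.4412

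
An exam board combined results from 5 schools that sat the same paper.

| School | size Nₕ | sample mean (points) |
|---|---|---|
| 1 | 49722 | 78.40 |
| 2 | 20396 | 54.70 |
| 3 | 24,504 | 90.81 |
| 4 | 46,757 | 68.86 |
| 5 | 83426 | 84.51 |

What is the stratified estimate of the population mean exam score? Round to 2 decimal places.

77.89

x̄_st = (Σ Nₕx̄ₕ) / (Σ Nₕ) = (49722·78.40 + 20396·54.70 + 24504·90.81 + 46757·68.86 + 83426·84.51) / 224805
= 17509092.52 / 224805 = 77.8857... → 77.89.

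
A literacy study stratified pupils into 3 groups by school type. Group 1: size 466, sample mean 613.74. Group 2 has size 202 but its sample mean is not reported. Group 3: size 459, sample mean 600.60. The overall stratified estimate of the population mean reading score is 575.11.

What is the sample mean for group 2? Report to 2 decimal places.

N = 466 + 202 + 459 = 1127.
Overall total = μ·N = 575.11·1127 = 648148.97.
Subtract the known strata: 466·613.74 + 459·600.60 = 561678.24.
Remaining total for group 2: 648148.97 − 561678.24 = 86470.73.
Divide by its size: 86470.73 / 202 = 428.0729... → 428.07.

428.07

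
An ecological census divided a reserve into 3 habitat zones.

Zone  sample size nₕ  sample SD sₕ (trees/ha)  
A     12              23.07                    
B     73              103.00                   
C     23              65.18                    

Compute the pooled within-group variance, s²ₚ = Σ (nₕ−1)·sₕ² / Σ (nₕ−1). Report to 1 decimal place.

8220.6

A: (12−1)·23.07² = 11·532.2249 = 5854.4739
B: (73−1)·103.00² = 72·10609 = 763848
C: (23−1)·65.18² = 22·4248.4324 = 93465.5128
Numerator = 863167.9867; denominator = Σ(nₕ−1) = 105.
s²ₚ = 863167.9867/105 = 8220.647... → 8220.6.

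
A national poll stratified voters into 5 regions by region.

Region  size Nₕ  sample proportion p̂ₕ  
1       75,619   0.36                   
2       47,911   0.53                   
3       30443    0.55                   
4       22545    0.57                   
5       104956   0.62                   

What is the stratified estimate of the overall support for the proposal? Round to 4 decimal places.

0.5233

Wₕ = Nₕ/N with N = 281474: 0.2687, 0.1702, 0.1082, 0.0801, 0.3729.
p̂_st = 0.2687·0.36 + 0.1702·0.53 + 0.1082·0.55 + 0.0801·0.57 + 0.3729·0.62 ≈ 0.523255... → 0.5233.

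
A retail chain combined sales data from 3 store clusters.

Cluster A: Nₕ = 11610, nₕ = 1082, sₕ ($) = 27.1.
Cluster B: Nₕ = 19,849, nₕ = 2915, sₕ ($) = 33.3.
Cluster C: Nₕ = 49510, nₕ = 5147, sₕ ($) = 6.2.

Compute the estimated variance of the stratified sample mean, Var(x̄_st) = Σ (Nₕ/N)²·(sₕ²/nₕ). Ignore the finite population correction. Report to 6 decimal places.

0.039608

N = 80969. Term for each stratum: Wₕ²sₕ²/nₕ.
Var(x̄_st) = 0.013955269 + 0.022860705 + 0.002792399 = 0.039608373 → 0.039608.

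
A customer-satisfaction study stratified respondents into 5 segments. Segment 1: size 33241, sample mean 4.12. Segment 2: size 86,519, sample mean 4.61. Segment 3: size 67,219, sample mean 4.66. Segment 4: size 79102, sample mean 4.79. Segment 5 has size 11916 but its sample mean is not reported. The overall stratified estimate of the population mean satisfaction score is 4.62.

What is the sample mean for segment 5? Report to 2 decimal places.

Σ Nₕx̄ₕ = N·μ, so 11916·x̄_5 = 277997·4.62 − (33241·4.12 + 86519·4.61 + 67219·4.66 + 79102·4.79).
= 1284346.14 − 1227944.63 = 56401.51.
x̄_5 = 56401.51 / 11916 = 4.7333... → 4.73.

4.73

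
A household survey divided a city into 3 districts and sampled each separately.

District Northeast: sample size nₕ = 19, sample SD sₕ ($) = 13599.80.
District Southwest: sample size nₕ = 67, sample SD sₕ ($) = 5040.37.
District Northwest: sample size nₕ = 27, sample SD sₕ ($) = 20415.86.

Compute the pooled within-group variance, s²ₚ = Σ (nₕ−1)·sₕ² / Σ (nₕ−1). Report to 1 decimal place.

144026587.9

Degrees of freedom: 18 + 66 + 26 = 110.
Σ(nₕ−1)sₕ² = 18·184954560.04 + 66·25405329.7369 + 26·416807339.5396 = 15842924671.385.
s²ₚ = 15842924671.385 / 110 = 144026587.922... → 144026587.9.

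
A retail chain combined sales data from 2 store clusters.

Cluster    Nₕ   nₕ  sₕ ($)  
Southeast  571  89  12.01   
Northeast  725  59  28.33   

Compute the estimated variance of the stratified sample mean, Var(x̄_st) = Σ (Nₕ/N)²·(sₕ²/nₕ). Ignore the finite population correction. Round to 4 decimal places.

N = 1296; Wₕ = Nₕ/N.
cluster Southeast: (571/1296)²·12.01²/89 = 0.3145996
cluster Northeast: (725/1296)²·28.33²/59 = 4.2570343
Sum = 4.5716339 → 4.5716.

4.5716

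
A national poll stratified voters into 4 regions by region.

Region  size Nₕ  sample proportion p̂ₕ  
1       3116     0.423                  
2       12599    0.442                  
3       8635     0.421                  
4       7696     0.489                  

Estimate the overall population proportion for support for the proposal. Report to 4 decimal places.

0.4458

N = 3116 + 12599 + 8635 + 7696 = 32046.
Overall proportion = Σ (Nₕ/N)·p̂ₕ.
Σ Nₕp̂ₕ = 1318.068 + 5568.758 + 3635.335 + 3763.344 = 14285.505.
14285.505 / 32046 = 0.445781... → 0.4458.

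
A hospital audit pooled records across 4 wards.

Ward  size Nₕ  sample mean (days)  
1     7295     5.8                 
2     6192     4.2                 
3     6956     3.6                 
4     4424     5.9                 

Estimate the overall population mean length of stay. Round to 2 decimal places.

4.80

x̄_st = (Σ Nₕx̄ₕ) / (Σ Nₕ) = (7295·5.8 + 6192·4.2 + 6956·3.6 + 4424·5.9) / 24867
= 119460.6 / 24867 = 4.8040... → 4.80.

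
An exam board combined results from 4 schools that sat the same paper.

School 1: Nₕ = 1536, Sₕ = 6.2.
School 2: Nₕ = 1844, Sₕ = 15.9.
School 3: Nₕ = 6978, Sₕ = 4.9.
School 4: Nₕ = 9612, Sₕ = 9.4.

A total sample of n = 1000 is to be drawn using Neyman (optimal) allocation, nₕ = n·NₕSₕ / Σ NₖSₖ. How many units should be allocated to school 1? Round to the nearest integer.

58

1: NₕSₕ = 1536·6.2 = 9523.2
2: NₕSₕ = 1844·15.9 = 29319.6
3: NₕSₕ = 6978·4.9 = 34192.2
4: NₕSₕ = 9612·9.4 = 90352.8
Σ NₕSₕ = 163387.8.
n_1 = 1000·9523.2/163387.8 = 58.286... → 58.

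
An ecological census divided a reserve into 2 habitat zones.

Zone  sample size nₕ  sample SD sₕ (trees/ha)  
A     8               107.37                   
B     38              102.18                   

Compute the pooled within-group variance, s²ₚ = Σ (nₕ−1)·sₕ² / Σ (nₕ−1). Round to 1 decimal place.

10613.8

Degrees of freedom: 7 + 37 = 44.
Σ(nₕ−1)sₕ² = 7·11528.3169 + 37·10440.7524 = 467006.0571.
s²ₚ = 467006.0571 / 44 = 10613.774... → 10613.8.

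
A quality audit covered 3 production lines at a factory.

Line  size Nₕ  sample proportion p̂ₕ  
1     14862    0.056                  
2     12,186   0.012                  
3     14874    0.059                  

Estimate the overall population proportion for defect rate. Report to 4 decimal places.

0.0443

Wₕ = Nₕ/N with N = 41922: 0.3545, 0.2907, 0.3548.
p̂_st = 0.3545·0.056 + 0.2907·0.012 + 0.3548·0.059 ≈ 0.044274... → 0.0443.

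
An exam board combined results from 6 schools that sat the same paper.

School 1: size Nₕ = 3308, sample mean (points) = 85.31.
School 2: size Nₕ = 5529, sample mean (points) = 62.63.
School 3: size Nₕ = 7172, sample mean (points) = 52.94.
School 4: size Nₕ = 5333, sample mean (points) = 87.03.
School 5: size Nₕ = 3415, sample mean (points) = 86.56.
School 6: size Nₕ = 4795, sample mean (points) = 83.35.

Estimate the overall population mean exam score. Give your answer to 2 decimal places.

73.35

N = 29552; weights Wₕ = Nₕ/N = (0.1119, 0.1871, 0.2427, 0.1805, 0.1156, 0.1623).
x̄_st = Σ Wₕ·x̄ₕ = 0.1119·85.31 + 0.1871·62.63 + 0.2427·52.94 + 0.1805·87.03 + 0.1156·86.56 + 0.1623·83.35 ≈ 73.3476...
→ 73.35.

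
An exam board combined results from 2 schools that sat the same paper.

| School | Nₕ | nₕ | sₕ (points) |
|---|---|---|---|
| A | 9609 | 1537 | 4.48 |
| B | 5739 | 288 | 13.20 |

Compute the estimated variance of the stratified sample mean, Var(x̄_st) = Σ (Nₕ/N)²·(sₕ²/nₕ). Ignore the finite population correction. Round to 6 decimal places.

0.089709

N = 15348. Term for each stratum: Wₕ²sₕ²/nₕ.
Var(x̄_st) = 0.005118409 + 0.084591016 = 0.089709425 → 0.089709.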